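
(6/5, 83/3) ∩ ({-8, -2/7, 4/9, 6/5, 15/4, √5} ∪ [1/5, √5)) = (6/5, √5] ∪ {15/4}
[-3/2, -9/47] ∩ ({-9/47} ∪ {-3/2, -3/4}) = {-3/2, -3/4, -9/47}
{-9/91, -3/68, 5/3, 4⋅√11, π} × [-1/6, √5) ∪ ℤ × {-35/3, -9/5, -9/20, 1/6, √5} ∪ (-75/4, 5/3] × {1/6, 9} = ((-75/4, 5/3] × {1/6, 9}) ∪ (ℤ × {-35/3, -9/5, -9/20, 1/6, √5}) ∪ ({-9/91, -3/68, 5/3, 4⋅√11, π} × [-1/6, √5))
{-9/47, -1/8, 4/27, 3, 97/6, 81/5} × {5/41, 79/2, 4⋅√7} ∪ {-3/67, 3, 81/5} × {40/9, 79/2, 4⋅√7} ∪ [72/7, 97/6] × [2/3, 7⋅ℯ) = ({-3/67, 3, 81/5} × {40/9, 79/2, 4⋅√7}) ∪ ([72/7, 97/6] × [2/3, 7⋅ℯ)) ∪ ({-9/47, -1/8, 4/27, 3, 97/6, 81/5} × {5/41, 79/2, 4⋅√7})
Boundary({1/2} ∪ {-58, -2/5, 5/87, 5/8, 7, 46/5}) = {-58, -2/5, 5/87, 1/2, 5/8, 7, 46/5}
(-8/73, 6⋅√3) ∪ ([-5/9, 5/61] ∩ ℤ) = (-8/73, 6⋅√3) ∪ {0}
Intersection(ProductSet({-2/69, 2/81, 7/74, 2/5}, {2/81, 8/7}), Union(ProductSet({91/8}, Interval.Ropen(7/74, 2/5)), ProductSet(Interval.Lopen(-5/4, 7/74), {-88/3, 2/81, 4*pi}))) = ProductSet({-2/69, 2/81, 7/74}, {2/81})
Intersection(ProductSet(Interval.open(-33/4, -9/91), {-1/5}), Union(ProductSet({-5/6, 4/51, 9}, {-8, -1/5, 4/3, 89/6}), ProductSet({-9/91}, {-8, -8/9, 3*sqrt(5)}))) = ProductSet({-5/6}, {-1/5})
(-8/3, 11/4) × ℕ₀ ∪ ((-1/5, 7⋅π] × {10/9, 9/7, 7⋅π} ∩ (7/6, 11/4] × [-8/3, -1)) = (-8/3, 11/4) × ℕ₀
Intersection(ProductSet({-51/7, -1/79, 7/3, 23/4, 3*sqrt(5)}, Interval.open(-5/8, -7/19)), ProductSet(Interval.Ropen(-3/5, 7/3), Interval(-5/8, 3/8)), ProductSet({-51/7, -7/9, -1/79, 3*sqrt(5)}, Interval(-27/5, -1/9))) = ProductSet({-1/79}, Interval.open(-5/8, -7/19))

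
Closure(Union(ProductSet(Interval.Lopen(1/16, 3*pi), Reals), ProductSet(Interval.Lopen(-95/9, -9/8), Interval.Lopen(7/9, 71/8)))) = Union(ProductSet({-95/9, -9/8}, Interval(7/9, 71/8)), ProductSet(Interval(-95/9, -9/8), {7/9, 71/8}), ProductSet(Interval.Lopen(-95/9, -9/8), Interval.Lopen(7/9, 71/8)), ProductSet(Interval(1/16, 3*pi), Reals))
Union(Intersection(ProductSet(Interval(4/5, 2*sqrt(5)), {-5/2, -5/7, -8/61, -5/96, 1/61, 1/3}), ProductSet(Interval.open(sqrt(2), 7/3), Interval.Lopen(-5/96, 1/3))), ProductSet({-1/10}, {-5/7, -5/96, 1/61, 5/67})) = Union(ProductSet({-1/10}, {-5/7, -5/96, 1/61, 5/67}), ProductSet(Interval.open(sqrt(2), 7/3), {1/61, 1/3}))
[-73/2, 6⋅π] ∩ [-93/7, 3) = [-93/7, 3)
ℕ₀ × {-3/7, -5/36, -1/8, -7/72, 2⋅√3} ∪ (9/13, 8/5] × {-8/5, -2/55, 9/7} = ((9/13, 8/5] × {-8/5, -2/55, 9/7}) ∪ (ℕ₀ × {-3/7, -5/36, -1/8, -7/72, 2⋅√3})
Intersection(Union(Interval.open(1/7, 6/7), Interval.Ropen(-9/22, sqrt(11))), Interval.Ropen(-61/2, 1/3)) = Interval.Ropen(-9/22, 1/3)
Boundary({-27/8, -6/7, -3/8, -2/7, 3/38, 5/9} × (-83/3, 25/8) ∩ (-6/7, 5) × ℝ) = {-3/8, -2/7, 3/38, 5/9} × [-83/3, 25/8]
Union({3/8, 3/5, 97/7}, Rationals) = Rationals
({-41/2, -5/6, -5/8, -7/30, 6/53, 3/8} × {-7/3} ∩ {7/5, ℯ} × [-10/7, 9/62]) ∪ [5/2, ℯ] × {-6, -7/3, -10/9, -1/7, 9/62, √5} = [5/2, ℯ] × {-6, -7/3, -10/9, -1/7, 9/62, √5}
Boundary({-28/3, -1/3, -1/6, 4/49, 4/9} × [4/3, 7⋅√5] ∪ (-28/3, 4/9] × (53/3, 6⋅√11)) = ({-28/3, 4/9} × [53/3, 6⋅√11]) ∪ ([-28/3, 4/9] × {53/3, 6⋅√11}) ∪ ({-28/3, -1/3, -1/6, 4/49, 4/9} × [4/3, 7⋅√5])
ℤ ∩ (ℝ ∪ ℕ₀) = ℤ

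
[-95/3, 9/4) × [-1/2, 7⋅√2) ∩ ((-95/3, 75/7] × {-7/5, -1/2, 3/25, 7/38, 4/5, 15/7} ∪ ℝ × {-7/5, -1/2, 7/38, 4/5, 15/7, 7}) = ([-95/3, 9/4) × {-1/2, 7/38, 4/5, 15/7, 7}) ∪ ((-95/3, 9/4) × {-1/2, 3/25, 7/38, 4/5, 15/7})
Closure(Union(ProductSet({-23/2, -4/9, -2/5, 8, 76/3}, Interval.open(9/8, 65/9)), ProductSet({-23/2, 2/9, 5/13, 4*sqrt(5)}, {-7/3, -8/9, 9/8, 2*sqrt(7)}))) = Union(ProductSet({-23/2, 2/9, 5/13, 4*sqrt(5)}, {-7/3, -8/9, 9/8, 2*sqrt(7)}), ProductSet({-23/2, -4/9, -2/5, 8, 76/3}, Interval(9/8, 65/9)))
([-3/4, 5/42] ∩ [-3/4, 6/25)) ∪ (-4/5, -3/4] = (-4/5, 5/42]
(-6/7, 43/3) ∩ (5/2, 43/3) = (5/2, 43/3)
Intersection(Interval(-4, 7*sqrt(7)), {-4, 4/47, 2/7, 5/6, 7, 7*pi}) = {-4, 4/47, 2/7, 5/6, 7}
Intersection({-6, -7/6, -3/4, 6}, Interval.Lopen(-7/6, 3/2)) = {-3/4}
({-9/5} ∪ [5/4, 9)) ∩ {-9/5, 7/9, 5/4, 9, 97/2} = {-9/5, 5/4}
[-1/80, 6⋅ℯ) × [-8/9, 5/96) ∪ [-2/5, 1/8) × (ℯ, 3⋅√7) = ([-1/80, 6⋅ℯ) × [-8/9, 5/96)) ∪ ([-2/5, 1/8) × (ℯ, 3⋅√7))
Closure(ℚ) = ℝ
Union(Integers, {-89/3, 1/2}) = Union({-89/3, 1/2}, Integers)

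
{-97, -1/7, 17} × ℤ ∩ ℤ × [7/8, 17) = {-97, 17} × {1, 2, …, 16}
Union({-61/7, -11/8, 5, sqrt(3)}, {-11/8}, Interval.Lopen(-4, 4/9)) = Union({-61/7, 5, sqrt(3)}, Interval.Lopen(-4, 4/9))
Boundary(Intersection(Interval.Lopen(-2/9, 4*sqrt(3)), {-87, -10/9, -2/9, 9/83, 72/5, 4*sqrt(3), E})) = {9/83, 4*sqrt(3), E}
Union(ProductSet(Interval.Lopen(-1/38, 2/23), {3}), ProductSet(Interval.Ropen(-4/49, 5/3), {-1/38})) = Union(ProductSet(Interval.Ropen(-4/49, 5/3), {-1/38}), ProductSet(Interval.Lopen(-1/38, 2/23), {3}))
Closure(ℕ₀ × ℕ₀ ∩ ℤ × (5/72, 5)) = ℕ₀ × {1, 2, 3, 4}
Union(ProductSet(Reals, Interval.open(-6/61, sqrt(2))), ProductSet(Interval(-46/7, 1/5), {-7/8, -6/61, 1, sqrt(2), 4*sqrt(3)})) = Union(ProductSet(Interval(-46/7, 1/5), {-7/8, -6/61, 1, sqrt(2), 4*sqrt(3)}), ProductSet(Reals, Interval.open(-6/61, sqrt(2))))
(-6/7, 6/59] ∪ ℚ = ℚ ∪ [-6/7, 6/59]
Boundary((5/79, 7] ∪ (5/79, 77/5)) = {5/79, 77/5}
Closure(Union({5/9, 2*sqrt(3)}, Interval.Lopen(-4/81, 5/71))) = Union({5/9, 2*sqrt(3)}, Interval(-4/81, 5/71))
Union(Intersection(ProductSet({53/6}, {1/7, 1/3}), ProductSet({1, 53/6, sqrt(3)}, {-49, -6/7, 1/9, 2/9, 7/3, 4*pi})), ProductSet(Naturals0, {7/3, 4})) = ProductSet(Naturals0, {7/3, 4})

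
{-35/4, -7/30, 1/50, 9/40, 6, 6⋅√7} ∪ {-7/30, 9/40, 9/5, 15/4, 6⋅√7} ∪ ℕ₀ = {-35/4, -7/30, 1/50, 9/40, 9/5, 15/4, 6⋅√7} ∪ ℕ₀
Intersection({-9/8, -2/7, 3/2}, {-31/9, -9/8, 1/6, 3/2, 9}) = {-9/8, 3/2}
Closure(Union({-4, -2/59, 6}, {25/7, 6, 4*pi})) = {-4, -2/59, 25/7, 6, 4*pi}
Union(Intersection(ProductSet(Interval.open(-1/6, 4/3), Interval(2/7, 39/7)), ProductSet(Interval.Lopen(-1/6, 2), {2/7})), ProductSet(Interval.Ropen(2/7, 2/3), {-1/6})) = Union(ProductSet(Interval.open(-1/6, 4/3), {2/7}), ProductSet(Interval.Ropen(2/7, 2/3), {-1/6}))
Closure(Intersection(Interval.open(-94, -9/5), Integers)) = Range(-93, -1, 1)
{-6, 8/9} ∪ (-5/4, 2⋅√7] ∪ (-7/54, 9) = {-6} ∪ (-5/4, 9)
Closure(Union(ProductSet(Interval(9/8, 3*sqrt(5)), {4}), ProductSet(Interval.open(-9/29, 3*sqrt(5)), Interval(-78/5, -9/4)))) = Union(ProductSet(Interval(-9/29, 3*sqrt(5)), Interval(-78/5, -9/4)), ProductSet(Interval(9/8, 3*sqrt(5)), {4}))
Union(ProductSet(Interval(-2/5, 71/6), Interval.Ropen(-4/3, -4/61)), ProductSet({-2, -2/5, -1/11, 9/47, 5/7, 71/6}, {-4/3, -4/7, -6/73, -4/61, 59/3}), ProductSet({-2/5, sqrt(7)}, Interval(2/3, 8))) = Union(ProductSet({-2/5, sqrt(7)}, Interval(2/3, 8)), ProductSet({-2, -2/5, -1/11, 9/47, 5/7, 71/6}, {-4/3, -4/7, -6/73, -4/61, 59/3}), ProductSet(Interval(-2/5, 71/6), Interval.Ropen(-4/3, -4/61)))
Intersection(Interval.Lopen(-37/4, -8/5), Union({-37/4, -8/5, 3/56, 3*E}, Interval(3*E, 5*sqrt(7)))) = {-8/5}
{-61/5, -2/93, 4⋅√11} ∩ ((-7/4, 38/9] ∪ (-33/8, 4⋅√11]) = {-2/93, 4⋅√11}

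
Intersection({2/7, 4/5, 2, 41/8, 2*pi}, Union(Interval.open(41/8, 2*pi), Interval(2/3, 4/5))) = {4/5}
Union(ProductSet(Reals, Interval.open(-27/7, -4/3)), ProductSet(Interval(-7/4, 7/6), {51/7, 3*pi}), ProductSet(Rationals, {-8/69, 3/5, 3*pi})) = Union(ProductSet(Interval(-7/4, 7/6), {51/7, 3*pi}), ProductSet(Rationals, {-8/69, 3/5, 3*pi}), ProductSet(Reals, Interval.open(-27/7, -4/3)))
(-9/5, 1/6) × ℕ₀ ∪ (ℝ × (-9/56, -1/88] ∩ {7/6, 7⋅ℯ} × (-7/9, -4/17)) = (-9/5, 1/6) × ℕ₀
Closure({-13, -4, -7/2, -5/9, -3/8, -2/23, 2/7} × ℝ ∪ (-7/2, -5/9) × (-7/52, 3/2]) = ([-7/2, -5/9] × {-7/52, 3/2}) ∪ ({-13, -4, -7/2, -5/9, -3/8, -2/23, 2/7} × ℝ) ∪ ((-7/2, -5/9) × (-7/52, 3/2])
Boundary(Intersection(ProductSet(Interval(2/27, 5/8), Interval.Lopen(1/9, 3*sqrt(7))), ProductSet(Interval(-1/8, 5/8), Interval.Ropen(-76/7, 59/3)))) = Union(ProductSet({2/27, 5/8}, Interval(1/9, 3*sqrt(7))), ProductSet(Interval(2/27, 5/8), {1/9, 3*sqrt(7)}))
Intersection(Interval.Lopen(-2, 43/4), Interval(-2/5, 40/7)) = Interval(-2/5, 40/7)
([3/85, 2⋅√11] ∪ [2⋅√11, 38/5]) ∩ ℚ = ℚ ∩ [3/85, 38/5]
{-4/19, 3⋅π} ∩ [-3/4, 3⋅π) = {-4/19}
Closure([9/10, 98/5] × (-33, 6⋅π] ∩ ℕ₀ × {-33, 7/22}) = {1, 2, …, 19} × {7/22}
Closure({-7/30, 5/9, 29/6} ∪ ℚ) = ℝ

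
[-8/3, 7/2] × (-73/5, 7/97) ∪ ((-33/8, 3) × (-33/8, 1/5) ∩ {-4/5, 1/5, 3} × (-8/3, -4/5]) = [-8/3, 7/2] × (-73/5, 7/97)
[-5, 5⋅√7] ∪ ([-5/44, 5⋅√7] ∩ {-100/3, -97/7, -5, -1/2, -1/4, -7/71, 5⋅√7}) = [-5, 5⋅√7]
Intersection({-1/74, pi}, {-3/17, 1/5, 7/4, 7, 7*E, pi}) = {pi}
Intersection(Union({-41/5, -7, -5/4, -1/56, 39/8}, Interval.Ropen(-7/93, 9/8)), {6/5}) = EmptySet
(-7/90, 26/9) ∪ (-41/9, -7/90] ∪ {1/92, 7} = (-41/9, 26/9) ∪ {7}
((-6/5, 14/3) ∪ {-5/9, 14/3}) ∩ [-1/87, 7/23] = [-1/87, 7/23]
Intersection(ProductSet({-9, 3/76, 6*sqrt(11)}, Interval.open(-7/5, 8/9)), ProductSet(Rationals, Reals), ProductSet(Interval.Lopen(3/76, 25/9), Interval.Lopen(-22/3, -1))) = EmptySet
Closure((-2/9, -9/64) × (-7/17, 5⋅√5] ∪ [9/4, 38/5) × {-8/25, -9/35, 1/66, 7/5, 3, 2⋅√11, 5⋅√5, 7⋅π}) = ({-2/9, -9/64} × [-7/17, 5⋅√5]) ∪ ([-2/9, -9/64] × {-7/17, 5⋅√5}) ∪ ((-2/9, -9/64) × (-7/17, 5⋅√5]) ∪ ([9/4, 38/5] × {-8/25, -9/35, 1/66, 7/5, 3, 2⋅√11, 5⋅√5, 7⋅π})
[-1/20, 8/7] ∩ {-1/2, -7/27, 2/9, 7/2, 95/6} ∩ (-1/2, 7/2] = {2/9}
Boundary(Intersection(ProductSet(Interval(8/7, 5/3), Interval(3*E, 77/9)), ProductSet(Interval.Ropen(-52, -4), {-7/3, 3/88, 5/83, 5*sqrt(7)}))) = EmptySet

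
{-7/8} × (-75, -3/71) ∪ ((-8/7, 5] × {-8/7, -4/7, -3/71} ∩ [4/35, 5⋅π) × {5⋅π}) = {-7/8} × (-75, -3/71)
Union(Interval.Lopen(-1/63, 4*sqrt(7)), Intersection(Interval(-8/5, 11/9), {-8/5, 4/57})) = Union({-8/5}, Interval.Lopen(-1/63, 4*sqrt(7)))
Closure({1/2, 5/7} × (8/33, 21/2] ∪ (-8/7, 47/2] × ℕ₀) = ([-8/7, 47/2] × ℕ₀) ∪ ({1/2, 5/7} × [8/33, 21/2])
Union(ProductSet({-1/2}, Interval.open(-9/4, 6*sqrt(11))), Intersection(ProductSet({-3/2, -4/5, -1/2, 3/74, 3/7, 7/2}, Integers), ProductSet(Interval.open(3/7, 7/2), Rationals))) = ProductSet({-1/2}, Interval.open(-9/4, 6*sqrt(11)))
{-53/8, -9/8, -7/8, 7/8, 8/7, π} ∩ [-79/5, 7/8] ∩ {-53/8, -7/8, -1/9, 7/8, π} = {-53/8, -7/8, 7/8}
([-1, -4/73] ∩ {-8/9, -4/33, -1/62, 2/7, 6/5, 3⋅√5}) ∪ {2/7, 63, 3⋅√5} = {-8/9, -4/33, 2/7, 63, 3⋅√5}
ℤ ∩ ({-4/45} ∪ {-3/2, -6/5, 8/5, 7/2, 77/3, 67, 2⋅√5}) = {67}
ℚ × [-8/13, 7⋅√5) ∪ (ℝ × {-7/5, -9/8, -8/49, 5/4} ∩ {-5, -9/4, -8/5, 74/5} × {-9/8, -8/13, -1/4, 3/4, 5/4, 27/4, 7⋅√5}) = ({-5, -9/4, -8/5, 74/5} × {-9/8, 5/4}) ∪ (ℚ × [-8/13, 7⋅√5))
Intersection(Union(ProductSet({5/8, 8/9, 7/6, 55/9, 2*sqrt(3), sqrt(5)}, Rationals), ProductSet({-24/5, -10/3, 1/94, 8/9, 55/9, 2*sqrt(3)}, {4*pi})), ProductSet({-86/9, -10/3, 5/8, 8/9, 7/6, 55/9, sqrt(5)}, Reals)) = Union(ProductSet({-10/3, 8/9, 55/9}, {4*pi}), ProductSet({5/8, 8/9, 7/6, 55/9, sqrt(5)}, Rationals))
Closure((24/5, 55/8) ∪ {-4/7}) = {-4/7} ∪ [24/5, 55/8]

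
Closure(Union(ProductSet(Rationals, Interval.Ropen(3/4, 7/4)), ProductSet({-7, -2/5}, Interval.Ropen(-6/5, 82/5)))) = Union(ProductSet({-7, -2/5}, Interval(-6/5, 82/5)), ProductSet(Reals, Interval(3/4, 7/4)))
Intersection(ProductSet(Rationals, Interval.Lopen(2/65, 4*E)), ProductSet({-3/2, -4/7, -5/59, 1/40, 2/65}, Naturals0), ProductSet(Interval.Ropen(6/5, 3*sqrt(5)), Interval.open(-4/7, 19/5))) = EmptySet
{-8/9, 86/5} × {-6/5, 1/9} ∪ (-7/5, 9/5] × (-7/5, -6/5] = ({-8/9, 86/5} × {-6/5, 1/9}) ∪ ((-7/5, 9/5] × (-7/5, -6/5])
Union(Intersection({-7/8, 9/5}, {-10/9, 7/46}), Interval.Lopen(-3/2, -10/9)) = Interval.Lopen(-3/2, -10/9)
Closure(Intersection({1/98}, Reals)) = {1/98}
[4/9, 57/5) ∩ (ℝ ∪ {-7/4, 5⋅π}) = [4/9, 57/5)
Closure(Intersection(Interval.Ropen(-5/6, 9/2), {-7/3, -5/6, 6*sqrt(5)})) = {-5/6}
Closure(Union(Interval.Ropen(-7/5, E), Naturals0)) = Union(Complement(Naturals0, Interval.open(-7/5, E)), Interval(-7/5, E), Naturals0)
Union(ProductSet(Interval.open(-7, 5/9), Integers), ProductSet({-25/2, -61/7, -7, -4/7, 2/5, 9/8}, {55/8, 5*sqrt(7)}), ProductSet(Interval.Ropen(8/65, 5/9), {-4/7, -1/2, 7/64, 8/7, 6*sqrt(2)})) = Union(ProductSet({-25/2, -61/7, -7, -4/7, 2/5, 9/8}, {55/8, 5*sqrt(7)}), ProductSet(Interval.open(-7, 5/9), Integers), ProductSet(Interval.Ropen(8/65, 5/9), {-4/7, -1/2, 7/64, 8/7, 6*sqrt(2)}))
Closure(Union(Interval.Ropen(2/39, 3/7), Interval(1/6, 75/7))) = Interval(2/39, 75/7)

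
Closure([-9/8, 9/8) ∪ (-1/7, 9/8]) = [-9/8, 9/8]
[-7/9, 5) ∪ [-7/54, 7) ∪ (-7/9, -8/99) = [-7/9, 7)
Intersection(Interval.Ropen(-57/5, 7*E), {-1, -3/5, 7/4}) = {-1, -3/5, 7/4}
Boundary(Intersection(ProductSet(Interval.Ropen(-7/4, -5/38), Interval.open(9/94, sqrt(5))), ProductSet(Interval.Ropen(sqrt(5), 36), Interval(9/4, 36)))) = EmptySet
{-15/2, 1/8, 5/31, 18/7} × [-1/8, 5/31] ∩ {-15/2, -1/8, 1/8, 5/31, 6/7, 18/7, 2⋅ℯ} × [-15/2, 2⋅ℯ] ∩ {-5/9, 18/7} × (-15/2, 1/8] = {18/7} × [-1/8, 1/8]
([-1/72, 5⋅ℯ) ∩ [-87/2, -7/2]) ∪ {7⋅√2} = {7⋅√2}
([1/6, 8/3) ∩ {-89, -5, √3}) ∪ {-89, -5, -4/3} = {-89, -5, -4/3, √3}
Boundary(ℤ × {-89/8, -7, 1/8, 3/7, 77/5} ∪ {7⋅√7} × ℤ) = ({7⋅√7} × ℤ) ∪ (ℤ × {-89/8, -7, 1/8, 3/7, 77/5})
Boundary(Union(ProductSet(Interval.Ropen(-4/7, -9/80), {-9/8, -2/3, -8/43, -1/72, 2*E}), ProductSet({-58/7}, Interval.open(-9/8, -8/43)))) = Union(ProductSet({-58/7}, Interval(-9/8, -8/43)), ProductSet(Interval(-4/7, -9/80), {-9/8, -2/3, -8/43, -1/72, 2*E}))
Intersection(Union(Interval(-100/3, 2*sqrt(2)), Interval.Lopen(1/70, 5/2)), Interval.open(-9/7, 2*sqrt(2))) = Interval.open(-9/7, 2*sqrt(2))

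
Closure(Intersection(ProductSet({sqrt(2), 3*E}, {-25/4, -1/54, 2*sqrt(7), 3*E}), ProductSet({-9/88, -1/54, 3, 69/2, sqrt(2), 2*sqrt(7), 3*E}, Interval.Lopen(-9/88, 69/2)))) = ProductSet({sqrt(2), 3*E}, {-1/54, 2*sqrt(7), 3*E})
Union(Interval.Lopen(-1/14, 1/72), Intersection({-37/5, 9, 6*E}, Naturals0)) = Union({9}, Interval.Lopen(-1/14, 1/72))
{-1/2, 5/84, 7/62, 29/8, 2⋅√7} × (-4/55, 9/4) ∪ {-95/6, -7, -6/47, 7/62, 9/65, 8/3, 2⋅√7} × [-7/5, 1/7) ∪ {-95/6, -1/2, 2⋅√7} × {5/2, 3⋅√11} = ({-95/6, -1/2, 2⋅√7} × {5/2, 3⋅√11}) ∪ ({-1/2, 5/84, 7/62, 29/8, 2⋅√7} × (-4/55, 9/4)) ∪ ({-95/6, -7, -6/47, 7/62, 9/65, 8/3, 2⋅√7} × [-7/5, 1/7))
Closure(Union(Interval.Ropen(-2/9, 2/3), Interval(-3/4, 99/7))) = Interval(-3/4, 99/7)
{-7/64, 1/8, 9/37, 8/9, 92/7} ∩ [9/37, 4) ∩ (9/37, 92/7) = {8/9}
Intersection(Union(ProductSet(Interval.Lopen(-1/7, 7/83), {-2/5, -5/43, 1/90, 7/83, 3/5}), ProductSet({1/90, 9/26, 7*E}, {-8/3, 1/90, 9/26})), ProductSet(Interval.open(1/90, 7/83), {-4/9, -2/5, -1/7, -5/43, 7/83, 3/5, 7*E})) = ProductSet(Interval.open(1/90, 7/83), {-2/5, -5/43, 7/83, 3/5})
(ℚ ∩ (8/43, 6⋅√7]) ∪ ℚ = ℚ ∪ (ℚ ∩ (8/43, 6⋅√7])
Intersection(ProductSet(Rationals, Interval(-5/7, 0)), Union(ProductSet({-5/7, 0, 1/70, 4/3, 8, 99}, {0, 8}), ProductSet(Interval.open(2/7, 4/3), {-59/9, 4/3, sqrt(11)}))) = ProductSet({-5/7, 0, 1/70, 4/3, 8, 99}, {0})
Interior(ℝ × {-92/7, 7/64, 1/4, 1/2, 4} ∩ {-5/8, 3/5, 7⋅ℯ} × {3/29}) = ∅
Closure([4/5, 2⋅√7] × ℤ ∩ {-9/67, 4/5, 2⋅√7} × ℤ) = {4/5, 2⋅√7} × ℤ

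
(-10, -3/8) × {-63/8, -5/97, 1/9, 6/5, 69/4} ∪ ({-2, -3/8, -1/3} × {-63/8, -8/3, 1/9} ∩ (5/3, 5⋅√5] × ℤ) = (-10, -3/8) × {-63/8, -5/97, 1/9, 6/5, 69/4}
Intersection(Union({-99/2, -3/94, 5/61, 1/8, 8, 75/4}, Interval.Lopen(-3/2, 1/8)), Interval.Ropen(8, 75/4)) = {8}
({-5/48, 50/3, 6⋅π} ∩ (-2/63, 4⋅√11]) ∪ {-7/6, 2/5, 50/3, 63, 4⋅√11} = {-7/6, 2/5, 50/3, 63, 4⋅√11}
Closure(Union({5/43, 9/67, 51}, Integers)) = Union({5/43, 9/67}, Integers)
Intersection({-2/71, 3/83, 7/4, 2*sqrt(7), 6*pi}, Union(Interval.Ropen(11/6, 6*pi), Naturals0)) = {2*sqrt(7)}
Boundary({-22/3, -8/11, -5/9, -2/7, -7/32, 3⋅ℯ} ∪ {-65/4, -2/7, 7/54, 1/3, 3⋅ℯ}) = {-65/4, -22/3, -8/11, -5/9, -2/7, -7/32, 7/54, 1/3, 3⋅ℯ}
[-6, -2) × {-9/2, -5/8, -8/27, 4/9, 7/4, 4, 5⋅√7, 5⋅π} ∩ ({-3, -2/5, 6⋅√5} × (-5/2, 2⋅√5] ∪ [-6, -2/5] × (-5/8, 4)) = ({-3} × {-5/8, -8/27, 4/9, 7/4, 4}) ∪ ([-6, -2) × {-8/27, 4/9, 7/4})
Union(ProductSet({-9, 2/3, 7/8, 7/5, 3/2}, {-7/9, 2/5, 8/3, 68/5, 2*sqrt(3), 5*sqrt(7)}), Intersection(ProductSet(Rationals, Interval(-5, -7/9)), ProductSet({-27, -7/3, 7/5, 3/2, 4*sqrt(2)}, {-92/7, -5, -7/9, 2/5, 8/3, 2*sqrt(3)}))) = Union(ProductSet({-27, -7/3, 7/5, 3/2}, {-5, -7/9}), ProductSet({-9, 2/3, 7/8, 7/5, 3/2}, {-7/9, 2/5, 8/3, 68/5, 2*sqrt(3), 5*sqrt(7)}))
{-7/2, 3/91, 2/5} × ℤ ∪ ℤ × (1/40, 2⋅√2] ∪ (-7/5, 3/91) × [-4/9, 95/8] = ({-7/2, 3/91, 2/5} × ℤ) ∪ (ℤ × (1/40, 2⋅√2]) ∪ ((-7/5, 3/91) × [-4/9, 95/8])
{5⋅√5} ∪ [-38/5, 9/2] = [-38/5, 9/2] ∪ {5⋅√5}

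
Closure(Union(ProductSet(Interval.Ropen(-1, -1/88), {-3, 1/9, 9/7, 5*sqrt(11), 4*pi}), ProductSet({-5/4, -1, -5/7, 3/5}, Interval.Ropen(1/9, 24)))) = Union(ProductSet({-5/4, -1, -5/7, 3/5}, Interval(1/9, 24)), ProductSet(Interval(-1, -1/88), {-3, 1/9, 9/7, 5*sqrt(11), 4*pi}))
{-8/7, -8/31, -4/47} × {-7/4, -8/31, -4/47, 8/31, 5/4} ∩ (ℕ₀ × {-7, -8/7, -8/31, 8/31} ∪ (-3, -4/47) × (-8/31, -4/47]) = {-8/7, -8/31} × {-4/47}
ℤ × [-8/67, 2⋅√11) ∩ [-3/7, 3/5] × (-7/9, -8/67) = ∅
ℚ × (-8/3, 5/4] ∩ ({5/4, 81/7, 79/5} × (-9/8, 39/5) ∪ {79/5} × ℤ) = ({79/5} × {-2, -1, 0, 1}) ∪ ({5/4, 81/7, 79/5} × (-9/8, 5/4])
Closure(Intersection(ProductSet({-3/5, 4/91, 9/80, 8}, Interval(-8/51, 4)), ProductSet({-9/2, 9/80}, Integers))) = ProductSet({9/80}, Range(0, 5, 1))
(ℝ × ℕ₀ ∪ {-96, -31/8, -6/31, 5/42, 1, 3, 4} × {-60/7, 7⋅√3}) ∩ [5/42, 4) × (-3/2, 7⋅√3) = [5/42, 4) × {0, 1, …, 12}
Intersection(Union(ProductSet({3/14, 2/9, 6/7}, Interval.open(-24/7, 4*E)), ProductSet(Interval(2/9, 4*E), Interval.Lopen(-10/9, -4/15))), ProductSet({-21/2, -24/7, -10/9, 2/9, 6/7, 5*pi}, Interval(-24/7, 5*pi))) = ProductSet({2/9, 6/7}, Interval.open(-24/7, 4*E))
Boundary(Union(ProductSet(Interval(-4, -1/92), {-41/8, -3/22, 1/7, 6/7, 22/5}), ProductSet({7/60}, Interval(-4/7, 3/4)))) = Union(ProductSet({7/60}, Interval(-4/7, 3/4)), ProductSet(Interval(-4, -1/92), {-41/8, -3/22, 1/7, 6/7, 22/5}))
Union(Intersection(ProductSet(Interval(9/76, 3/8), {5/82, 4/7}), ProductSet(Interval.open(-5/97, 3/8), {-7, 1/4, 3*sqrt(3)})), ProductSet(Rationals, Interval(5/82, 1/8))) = ProductSet(Rationals, Interval(5/82, 1/8))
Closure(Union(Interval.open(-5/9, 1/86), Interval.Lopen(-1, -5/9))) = Interval(-1, 1/86)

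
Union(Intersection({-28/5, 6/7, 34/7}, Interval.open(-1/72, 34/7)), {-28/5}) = {-28/5, 6/7}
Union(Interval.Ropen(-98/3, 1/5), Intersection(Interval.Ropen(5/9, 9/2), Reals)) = Union(Interval.Ropen(-98/3, 1/5), Interval.Ropen(5/9, 9/2))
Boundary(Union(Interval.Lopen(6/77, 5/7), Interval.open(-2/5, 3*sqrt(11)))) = {-2/5, 3*sqrt(11)}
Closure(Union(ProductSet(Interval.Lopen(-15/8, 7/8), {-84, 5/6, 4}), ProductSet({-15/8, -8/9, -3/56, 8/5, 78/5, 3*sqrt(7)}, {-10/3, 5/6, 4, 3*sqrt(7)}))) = Union(ProductSet({-15/8, -8/9, -3/56, 8/5, 78/5, 3*sqrt(7)}, {-10/3, 5/6, 4, 3*sqrt(7)}), ProductSet(Interval(-15/8, 7/8), {-84, 5/6, 4}))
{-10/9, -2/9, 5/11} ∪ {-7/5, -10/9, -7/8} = {-7/5, -10/9, -7/8, -2/9, 5/11}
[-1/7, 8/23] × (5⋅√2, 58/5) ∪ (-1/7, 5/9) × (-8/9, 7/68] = ((-1/7, 5/9) × (-8/9, 7/68]) ∪ ([-1/7, 8/23] × (5⋅√2, 58/5))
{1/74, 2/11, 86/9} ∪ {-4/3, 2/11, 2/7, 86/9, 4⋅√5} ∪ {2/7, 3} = {-4/3, 1/74, 2/11, 2/7, 3, 86/9, 4⋅√5}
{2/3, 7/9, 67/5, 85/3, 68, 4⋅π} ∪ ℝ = ℝ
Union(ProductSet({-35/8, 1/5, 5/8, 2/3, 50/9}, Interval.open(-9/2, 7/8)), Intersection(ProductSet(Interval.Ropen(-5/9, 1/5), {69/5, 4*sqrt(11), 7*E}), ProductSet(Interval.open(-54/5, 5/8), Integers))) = ProductSet({-35/8, 1/5, 5/8, 2/3, 50/9}, Interval.open(-9/2, 7/8))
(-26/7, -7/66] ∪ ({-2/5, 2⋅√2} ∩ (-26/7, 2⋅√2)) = (-26/7, -7/66]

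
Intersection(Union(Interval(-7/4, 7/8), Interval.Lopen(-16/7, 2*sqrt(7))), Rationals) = Intersection(Interval.Lopen(-16/7, 2*sqrt(7)), Rationals)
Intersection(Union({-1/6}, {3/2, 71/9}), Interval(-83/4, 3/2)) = {-1/6, 3/2}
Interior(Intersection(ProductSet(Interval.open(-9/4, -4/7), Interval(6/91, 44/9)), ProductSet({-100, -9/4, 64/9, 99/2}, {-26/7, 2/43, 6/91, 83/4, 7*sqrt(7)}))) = EmptySet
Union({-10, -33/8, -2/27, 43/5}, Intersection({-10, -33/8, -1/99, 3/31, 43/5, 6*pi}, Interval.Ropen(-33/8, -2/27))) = {-10, -33/8, -2/27, 43/5}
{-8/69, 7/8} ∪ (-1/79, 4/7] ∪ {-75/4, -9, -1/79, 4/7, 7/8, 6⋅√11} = {-75/4, -9, -8/69, 7/8, 6⋅√11} ∪ [-1/79, 4/7]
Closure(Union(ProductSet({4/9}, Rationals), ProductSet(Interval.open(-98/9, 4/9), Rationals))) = ProductSet(Interval(-98/9, 4/9), Reals)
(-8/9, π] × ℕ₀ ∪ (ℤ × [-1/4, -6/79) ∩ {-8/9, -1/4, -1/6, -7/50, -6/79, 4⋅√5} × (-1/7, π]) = (-8/9, π] × ℕ₀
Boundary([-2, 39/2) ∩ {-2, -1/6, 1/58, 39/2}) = {-2, -1/6, 1/58}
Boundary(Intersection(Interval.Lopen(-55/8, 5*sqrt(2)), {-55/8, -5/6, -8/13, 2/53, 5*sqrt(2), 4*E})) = {-5/6, -8/13, 2/53, 5*sqrt(2)}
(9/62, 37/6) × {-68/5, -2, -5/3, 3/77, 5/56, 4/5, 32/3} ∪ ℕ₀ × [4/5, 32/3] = (ℕ₀ × [4/5, 32/3]) ∪ ((9/62, 37/6) × {-68/5, -2, -5/3, 3/77, 5/56, 4/5, 32/3})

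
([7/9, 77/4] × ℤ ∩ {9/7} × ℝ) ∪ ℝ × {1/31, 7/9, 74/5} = ({9/7} × ℤ) ∪ (ℝ × {1/31, 7/9, 74/5})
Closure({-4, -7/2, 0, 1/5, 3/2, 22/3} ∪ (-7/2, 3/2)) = {-4, 22/3} ∪ [-7/2, 3/2]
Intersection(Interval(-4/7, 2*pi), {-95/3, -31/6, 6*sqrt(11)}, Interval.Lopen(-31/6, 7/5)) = EmptySet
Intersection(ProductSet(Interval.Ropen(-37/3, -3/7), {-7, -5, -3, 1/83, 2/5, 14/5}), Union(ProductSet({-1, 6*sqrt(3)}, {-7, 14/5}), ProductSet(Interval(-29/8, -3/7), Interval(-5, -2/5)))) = Union(ProductSet({-1}, {-7, 14/5}), ProductSet(Interval.Ropen(-29/8, -3/7), {-5, -3}))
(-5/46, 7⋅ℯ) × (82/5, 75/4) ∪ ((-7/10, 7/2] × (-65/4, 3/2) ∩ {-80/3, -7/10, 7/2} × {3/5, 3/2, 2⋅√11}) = ({7/2} × {3/5}) ∪ ((-5/46, 7⋅ℯ) × (82/5, 75/4))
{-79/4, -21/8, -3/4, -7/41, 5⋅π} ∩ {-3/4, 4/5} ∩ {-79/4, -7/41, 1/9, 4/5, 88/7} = ∅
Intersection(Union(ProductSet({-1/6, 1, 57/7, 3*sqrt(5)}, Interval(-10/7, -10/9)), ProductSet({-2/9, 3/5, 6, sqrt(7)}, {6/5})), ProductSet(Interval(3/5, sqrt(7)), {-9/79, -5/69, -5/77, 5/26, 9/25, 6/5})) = ProductSet({3/5, sqrt(7)}, {6/5})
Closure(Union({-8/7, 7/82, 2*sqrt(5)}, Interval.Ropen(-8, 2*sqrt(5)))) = Interval(-8, 2*sqrt(5))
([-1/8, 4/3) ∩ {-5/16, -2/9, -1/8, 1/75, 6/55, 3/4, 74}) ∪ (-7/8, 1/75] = (-7/8, 1/75] ∪ {6/55, 3/4}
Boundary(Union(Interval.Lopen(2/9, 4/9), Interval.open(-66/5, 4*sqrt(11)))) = {-66/5, 4*sqrt(11)}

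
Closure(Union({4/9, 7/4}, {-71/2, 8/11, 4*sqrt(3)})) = {-71/2, 4/9, 8/11, 7/4, 4*sqrt(3)}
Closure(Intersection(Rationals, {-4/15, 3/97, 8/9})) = {-4/15, 3/97, 8/9}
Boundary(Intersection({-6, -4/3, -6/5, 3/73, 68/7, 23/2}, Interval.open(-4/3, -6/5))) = EmptySet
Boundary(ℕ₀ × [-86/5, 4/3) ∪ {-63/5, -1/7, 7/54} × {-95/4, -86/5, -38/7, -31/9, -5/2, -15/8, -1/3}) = (ℕ₀ × [-86/5, 4/3]) ∪ ({-63/5, -1/7, 7/54} × {-95/4, -86/5, -38/7, -31/9, -5/2, -15/8, -1/3})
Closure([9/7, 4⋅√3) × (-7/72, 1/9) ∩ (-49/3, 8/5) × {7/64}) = [9/7, 8/5] × {7/64}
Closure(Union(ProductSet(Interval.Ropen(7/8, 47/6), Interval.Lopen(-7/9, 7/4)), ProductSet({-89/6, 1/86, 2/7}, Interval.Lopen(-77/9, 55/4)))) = Union(ProductSet({7/8, 47/6}, Interval(-7/9, 7/4)), ProductSet({-89/6, 1/86, 2/7}, Interval(-77/9, 55/4)), ProductSet(Interval(7/8, 47/6), {-7/9, 7/4}), ProductSet(Interval.Ropen(7/8, 47/6), Interval.Lopen(-7/9, 7/4)))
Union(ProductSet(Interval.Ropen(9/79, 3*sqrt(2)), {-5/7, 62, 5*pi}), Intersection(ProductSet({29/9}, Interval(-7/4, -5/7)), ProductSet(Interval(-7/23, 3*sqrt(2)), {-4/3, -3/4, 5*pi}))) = Union(ProductSet({29/9}, {-4/3, -3/4}), ProductSet(Interval.Ropen(9/79, 3*sqrt(2)), {-5/7, 62, 5*pi}))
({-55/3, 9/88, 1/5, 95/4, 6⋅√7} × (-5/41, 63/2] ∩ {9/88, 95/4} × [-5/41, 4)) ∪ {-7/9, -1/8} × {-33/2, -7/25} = ({-7/9, -1/8} × {-33/2, -7/25}) ∪ ({9/88, 95/4} × (-5/41, 4))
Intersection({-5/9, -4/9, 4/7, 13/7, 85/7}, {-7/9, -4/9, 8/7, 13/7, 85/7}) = {-4/9, 13/7, 85/7}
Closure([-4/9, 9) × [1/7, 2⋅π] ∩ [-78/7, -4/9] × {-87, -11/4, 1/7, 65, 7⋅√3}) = {-4/9} × {1/7}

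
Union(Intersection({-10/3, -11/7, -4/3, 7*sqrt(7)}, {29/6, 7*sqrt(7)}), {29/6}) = {29/6, 7*sqrt(7)}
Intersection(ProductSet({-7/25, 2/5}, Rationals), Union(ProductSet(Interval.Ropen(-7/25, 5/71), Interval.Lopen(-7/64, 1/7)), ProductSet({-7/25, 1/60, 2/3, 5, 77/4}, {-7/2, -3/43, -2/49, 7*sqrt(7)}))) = ProductSet({-7/25}, Union({-7/2}, Intersection(Interval.Lopen(-7/64, 1/7), Rationals)))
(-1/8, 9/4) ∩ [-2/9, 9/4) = (-1/8, 9/4)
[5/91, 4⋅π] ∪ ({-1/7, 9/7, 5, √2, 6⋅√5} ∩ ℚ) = {-1/7} ∪ [5/91, 4⋅π]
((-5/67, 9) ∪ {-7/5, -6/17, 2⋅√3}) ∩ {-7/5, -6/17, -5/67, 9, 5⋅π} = {-7/5, -6/17}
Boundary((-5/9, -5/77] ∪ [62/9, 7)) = {-5/9, -5/77, 62/9, 7}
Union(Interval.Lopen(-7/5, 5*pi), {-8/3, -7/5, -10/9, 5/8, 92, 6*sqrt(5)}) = Union({-8/3, 92}, Interval(-7/5, 5*pi))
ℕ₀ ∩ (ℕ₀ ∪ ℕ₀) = ℕ₀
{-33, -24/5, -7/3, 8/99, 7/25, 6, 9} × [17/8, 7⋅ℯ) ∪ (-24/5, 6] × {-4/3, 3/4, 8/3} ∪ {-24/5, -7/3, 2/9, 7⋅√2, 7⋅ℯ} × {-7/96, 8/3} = ((-24/5, 6] × {-4/3, 3/4, 8/3}) ∪ ({-24/5, -7/3, 2/9, 7⋅√2, 7⋅ℯ} × {-7/96, 8/3}) ∪ ({-33, -24/5, -7/3, 8/99, 7/25, 6, 9} × [17/8, 7⋅ℯ))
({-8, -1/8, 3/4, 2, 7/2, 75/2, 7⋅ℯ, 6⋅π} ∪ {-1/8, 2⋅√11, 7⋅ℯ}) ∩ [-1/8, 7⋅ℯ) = {-1/8, 3/4, 2, 7/2, 2⋅√11, 6⋅π}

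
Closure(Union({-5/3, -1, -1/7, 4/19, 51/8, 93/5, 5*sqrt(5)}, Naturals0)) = Union({-5/3, -1, -1/7, 4/19, 51/8, 93/5, 5*sqrt(5)}, Naturals0)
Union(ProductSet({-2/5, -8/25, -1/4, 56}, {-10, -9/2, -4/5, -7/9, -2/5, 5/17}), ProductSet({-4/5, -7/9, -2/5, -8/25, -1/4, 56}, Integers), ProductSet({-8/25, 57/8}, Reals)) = Union(ProductSet({-8/25, 57/8}, Reals), ProductSet({-2/5, -8/25, -1/4, 56}, {-10, -9/2, -4/5, -7/9, -2/5, 5/17}), ProductSet({-4/5, -7/9, -2/5, -8/25, -1/4, 56}, Integers))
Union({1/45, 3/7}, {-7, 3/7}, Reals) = Reals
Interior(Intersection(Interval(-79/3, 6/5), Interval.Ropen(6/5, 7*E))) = EmptySet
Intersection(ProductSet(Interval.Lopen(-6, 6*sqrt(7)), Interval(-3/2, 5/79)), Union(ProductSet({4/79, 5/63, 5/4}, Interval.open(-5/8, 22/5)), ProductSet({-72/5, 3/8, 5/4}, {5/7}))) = ProductSet({4/79, 5/63, 5/4}, Interval.Lopen(-5/8, 5/79))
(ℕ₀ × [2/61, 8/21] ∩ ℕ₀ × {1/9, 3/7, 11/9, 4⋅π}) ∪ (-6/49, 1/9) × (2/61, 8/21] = (ℕ₀ × {1/9}) ∪ ((-6/49, 1/9) × (2/61, 8/21])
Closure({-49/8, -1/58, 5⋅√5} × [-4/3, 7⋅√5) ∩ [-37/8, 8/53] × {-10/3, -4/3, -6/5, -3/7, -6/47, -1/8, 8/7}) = {-1/58} × {-4/3, -6/5, -3/7, -6/47, -1/8, 8/7}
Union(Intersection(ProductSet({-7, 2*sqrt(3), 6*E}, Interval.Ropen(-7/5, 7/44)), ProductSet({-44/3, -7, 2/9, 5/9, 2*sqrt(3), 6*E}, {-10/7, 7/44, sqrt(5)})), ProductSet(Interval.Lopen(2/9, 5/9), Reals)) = ProductSet(Interval.Lopen(2/9, 5/9), Reals)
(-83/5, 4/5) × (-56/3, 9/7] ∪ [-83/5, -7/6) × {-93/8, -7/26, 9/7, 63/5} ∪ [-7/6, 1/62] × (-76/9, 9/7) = ([-83/5, -7/6) × {-93/8, -7/26, 9/7, 63/5}) ∪ ((-83/5, 4/5) × (-56/3, 9/7])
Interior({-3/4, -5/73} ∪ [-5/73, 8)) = (-5/73, 8)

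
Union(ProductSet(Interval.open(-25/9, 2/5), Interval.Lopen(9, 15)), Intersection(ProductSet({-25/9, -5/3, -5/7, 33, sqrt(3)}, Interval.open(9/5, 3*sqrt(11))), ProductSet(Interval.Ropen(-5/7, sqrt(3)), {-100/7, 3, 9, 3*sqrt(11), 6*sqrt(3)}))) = Union(ProductSet({-5/7}, {3, 9}), ProductSet(Interval.open(-25/9, 2/5), Interval.Lopen(9, 15)))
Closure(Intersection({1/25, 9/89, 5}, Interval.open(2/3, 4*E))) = {5}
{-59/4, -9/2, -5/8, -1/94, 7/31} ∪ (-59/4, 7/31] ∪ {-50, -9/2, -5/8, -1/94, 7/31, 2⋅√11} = {-50, 2⋅√11} ∪ [-59/4, 7/31]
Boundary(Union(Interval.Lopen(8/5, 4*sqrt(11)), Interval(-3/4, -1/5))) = {-3/4, -1/5, 8/5, 4*sqrt(11)}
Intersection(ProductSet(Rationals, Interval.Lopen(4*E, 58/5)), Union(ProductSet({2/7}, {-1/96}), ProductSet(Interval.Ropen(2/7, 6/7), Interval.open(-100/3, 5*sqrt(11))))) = ProductSet(Intersection(Interval.Ropen(2/7, 6/7), Rationals), Interval.Lopen(4*E, 58/5))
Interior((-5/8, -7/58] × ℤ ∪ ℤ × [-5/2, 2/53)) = ∅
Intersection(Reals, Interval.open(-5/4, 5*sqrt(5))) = Interval.open(-5/4, 5*sqrt(5))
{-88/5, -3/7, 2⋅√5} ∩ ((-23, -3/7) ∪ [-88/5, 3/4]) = {-88/5, -3/7}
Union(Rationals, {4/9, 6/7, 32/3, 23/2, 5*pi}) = Union({5*pi}, Rationals)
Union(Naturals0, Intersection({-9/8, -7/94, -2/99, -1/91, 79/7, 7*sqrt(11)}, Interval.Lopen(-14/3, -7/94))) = Union({-9/8, -7/94}, Naturals0)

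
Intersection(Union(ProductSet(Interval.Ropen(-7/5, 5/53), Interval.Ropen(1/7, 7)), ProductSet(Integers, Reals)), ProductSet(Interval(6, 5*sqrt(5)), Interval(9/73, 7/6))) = ProductSet(Range(6, 12, 1), Interval(9/73, 7/6))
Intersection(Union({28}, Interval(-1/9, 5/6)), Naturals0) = Union({28}, Range(0, 1, 1))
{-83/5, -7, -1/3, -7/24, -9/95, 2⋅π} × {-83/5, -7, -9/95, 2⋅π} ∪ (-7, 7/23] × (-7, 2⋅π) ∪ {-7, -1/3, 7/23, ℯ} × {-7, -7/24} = ({-7, -1/3, 7/23, ℯ} × {-7, -7/24}) ∪ ((-7, 7/23] × (-7, 2⋅π)) ∪ ({-83/5, -7, -1/3, -7/24, -9/95, 2⋅π} × {-83/5, -7, -9/95, 2⋅π})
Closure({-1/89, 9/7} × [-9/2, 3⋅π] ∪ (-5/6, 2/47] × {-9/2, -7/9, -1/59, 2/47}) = ({-1/89, 9/7} × [-9/2, 3⋅π]) ∪ ([-5/6, 2/47] × {-9/2, -7/9, -1/59, 2/47})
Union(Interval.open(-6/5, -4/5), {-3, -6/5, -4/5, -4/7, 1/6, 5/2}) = Union({-3, -4/7, 1/6, 5/2}, Interval(-6/5, -4/5))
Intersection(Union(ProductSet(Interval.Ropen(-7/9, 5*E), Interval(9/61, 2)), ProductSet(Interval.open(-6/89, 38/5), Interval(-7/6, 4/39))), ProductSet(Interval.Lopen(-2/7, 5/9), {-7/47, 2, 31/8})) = Union(ProductSet(Interval.Lopen(-2/7, 5/9), {2}), ProductSet(Interval.Lopen(-6/89, 5/9), {-7/47}))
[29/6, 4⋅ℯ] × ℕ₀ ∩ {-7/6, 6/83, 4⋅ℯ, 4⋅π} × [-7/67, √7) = {4⋅ℯ} × {0, 1, 2}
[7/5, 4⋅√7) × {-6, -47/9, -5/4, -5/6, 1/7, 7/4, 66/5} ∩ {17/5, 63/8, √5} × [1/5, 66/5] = {17/5, 63/8, √5} × {7/4, 66/5}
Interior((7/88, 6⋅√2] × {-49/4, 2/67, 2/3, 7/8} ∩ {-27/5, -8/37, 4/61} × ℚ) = ∅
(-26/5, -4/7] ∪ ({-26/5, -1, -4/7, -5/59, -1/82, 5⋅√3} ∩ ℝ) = [-26/5, -4/7] ∪ {-5/59, -1/82, 5⋅√3}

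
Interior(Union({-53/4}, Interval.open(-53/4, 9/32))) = Interval.open(-53/4, 9/32)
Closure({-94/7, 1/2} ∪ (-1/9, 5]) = {-94/7} ∪ [-1/9, 5]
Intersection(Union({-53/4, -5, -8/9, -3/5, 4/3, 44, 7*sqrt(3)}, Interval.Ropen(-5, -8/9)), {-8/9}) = {-8/9}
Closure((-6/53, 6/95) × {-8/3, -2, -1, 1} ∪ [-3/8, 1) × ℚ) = [-3/8, 1] × ℝ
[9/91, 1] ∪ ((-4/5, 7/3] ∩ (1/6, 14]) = [9/91, 7/3]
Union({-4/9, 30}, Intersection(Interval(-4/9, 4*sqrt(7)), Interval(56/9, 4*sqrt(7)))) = Union({-4/9, 30}, Interval(56/9, 4*sqrt(7)))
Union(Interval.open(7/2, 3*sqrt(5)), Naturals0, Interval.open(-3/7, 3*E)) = Union(Interval.open(-3/7, 3*E), Naturals0)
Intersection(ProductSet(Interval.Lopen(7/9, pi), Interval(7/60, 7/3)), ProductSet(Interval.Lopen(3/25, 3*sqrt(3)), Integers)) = ProductSet(Interval.Lopen(7/9, pi), Range(1, 3, 1))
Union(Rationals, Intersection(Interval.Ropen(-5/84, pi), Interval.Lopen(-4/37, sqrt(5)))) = Union(Interval(-5/84, sqrt(5)), Rationals)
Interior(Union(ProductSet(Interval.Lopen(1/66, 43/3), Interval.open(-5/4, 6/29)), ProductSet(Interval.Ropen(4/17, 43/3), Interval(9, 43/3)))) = Union(ProductSet(Interval.open(1/66, 43/3), Interval.open(-5/4, 6/29)), ProductSet(Interval.open(4/17, 43/3), Interval.open(9, 43/3)))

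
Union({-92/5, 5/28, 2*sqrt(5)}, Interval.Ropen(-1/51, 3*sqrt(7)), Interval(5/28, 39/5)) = Union({-92/5}, Interval.Ropen(-1/51, 3*sqrt(7)))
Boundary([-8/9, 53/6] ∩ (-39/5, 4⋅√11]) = {-8/9, 53/6}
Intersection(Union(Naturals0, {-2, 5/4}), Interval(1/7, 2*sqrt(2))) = Union({5/4}, Range(1, 3, 1))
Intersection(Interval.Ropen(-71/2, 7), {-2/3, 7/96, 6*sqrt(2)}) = {-2/3, 7/96}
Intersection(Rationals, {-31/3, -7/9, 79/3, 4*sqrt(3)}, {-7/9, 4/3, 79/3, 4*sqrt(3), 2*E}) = {-7/9, 79/3}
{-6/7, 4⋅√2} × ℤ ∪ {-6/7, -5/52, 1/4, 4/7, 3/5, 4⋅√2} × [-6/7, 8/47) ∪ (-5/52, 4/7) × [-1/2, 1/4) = ({-6/7, 4⋅√2} × ℤ) ∪ ((-5/52, 4/7) × [-1/2, 1/4)) ∪ ({-6/7, -5/52, 1/4, 4/7, 3/5, 4⋅√2} × [-6/7, 8/47))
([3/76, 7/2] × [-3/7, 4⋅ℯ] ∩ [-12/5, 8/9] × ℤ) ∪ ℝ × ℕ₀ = ℝ × ℕ₀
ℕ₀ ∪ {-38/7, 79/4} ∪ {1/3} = {-38/7, 1/3, 79/4} ∪ ℕ₀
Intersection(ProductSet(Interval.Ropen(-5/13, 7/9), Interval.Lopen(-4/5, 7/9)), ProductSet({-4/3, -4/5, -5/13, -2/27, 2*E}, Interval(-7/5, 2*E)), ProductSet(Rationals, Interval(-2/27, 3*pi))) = ProductSet({-5/13, -2/27}, Interval(-2/27, 7/9))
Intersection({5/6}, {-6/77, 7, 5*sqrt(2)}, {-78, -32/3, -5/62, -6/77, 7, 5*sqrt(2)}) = EmptySet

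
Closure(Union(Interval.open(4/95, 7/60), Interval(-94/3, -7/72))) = Union(Interval(-94/3, -7/72), Interval(4/95, 7/60))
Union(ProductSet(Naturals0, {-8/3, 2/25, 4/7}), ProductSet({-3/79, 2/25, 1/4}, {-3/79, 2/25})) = Union(ProductSet({-3/79, 2/25, 1/4}, {-3/79, 2/25}), ProductSet(Naturals0, {-8/3, 2/25, 4/7}))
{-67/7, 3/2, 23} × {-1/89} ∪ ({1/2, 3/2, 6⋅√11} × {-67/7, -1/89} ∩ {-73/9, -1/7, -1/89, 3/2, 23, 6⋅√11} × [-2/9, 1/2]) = {-67/7, 3/2, 23, 6⋅√11} × {-1/89}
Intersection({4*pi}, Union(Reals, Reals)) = {4*pi}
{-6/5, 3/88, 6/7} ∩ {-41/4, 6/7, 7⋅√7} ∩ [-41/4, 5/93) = ∅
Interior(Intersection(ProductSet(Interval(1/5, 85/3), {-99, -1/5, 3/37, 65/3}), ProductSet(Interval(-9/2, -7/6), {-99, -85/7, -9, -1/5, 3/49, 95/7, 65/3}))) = EmptySet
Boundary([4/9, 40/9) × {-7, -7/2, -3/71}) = [4/9, 40/9] × {-7, -7/2, -3/71}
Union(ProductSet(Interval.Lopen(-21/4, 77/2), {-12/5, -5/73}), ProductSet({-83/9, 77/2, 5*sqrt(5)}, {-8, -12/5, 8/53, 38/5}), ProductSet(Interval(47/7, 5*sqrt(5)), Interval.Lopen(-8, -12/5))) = Union(ProductSet({-83/9, 77/2, 5*sqrt(5)}, {-8, -12/5, 8/53, 38/5}), ProductSet(Interval.Lopen(-21/4, 77/2), {-12/5, -5/73}), ProductSet(Interval(47/7, 5*sqrt(5)), Interval.Lopen(-8, -12/5)))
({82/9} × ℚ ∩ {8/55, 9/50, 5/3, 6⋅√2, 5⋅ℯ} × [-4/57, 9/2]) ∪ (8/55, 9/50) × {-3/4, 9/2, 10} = (8/55, 9/50) × {-3/4, 9/2, 10}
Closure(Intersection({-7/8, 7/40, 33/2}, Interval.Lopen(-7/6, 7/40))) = {-7/8, 7/40}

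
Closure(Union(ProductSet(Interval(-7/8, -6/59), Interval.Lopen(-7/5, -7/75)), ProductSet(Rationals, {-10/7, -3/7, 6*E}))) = Union(ProductSet(Interval(-7/8, -6/59), Interval(-7/5, -7/75)), ProductSet(Reals, {-10/7, 6*E}), ProductSet(Union(Interval(-oo, -7/8), Interval(-6/59, oo), Rationals), {-10/7, -3/7, 6*E}))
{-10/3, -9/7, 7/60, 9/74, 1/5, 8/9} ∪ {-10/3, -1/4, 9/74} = {-10/3, -9/7, -1/4, 7/60, 9/74, 1/5, 8/9}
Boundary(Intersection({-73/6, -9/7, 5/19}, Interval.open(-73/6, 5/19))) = {-9/7}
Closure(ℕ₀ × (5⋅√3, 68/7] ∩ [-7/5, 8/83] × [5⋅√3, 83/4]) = {0} × [5⋅√3, 68/7]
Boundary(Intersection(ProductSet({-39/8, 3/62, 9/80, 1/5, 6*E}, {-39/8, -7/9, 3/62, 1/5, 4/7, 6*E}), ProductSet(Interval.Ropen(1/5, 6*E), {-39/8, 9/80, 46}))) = ProductSet({1/5}, {-39/8})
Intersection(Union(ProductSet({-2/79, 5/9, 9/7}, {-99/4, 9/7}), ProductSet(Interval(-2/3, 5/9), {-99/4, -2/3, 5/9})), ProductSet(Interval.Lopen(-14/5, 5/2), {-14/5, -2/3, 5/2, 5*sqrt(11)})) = ProductSet(Interval(-2/3, 5/9), {-2/3})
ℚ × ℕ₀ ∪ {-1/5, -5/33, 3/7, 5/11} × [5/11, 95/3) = (ℚ × ℕ₀) ∪ ({-1/5, -5/33, 3/7, 5/11} × [5/11, 95/3))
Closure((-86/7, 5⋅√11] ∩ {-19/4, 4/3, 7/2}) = {-19/4, 4/3, 7/2}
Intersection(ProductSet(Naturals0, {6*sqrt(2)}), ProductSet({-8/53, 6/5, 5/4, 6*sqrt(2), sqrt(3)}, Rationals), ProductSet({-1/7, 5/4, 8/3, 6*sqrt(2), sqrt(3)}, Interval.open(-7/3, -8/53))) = EmptySet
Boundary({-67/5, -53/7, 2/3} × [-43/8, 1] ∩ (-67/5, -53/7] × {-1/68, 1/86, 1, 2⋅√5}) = {-53/7} × {-1/68, 1/86, 1}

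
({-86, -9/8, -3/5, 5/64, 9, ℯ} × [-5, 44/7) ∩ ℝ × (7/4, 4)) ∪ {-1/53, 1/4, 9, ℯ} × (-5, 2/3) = ({-1/53, 1/4, 9, ℯ} × (-5, 2/3)) ∪ ({-86, -9/8, -3/5, 5/64, 9, ℯ} × (7/4, 4))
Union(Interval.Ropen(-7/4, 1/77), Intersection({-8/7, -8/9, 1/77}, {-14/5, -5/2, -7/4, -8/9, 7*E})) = Interval.Ropen(-7/4, 1/77)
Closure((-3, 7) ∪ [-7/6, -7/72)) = [-3, 7]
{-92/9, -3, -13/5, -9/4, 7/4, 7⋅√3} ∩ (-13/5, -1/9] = {-9/4}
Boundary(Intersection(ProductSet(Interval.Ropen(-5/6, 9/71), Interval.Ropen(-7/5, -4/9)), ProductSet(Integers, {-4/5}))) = ProductSet(Range(0, 1, 1), {-4/5})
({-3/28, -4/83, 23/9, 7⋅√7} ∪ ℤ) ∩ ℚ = ℤ ∪ {-3/28, -4/83, 23/9}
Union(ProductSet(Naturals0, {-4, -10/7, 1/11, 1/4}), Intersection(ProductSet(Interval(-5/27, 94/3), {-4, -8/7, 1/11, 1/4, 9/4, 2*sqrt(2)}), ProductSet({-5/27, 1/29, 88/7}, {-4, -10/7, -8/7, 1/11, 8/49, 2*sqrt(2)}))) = Union(ProductSet({-5/27, 1/29, 88/7}, {-4, -8/7, 1/11, 2*sqrt(2)}), ProductSet(Naturals0, {-4, -10/7, 1/11, 1/4}))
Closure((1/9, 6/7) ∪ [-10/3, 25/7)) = [-10/3, 25/7]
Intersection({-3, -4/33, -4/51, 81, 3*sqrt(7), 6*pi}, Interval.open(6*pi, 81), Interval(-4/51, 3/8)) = EmptySet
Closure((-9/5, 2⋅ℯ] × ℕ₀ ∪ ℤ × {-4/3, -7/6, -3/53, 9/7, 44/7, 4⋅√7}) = ([-9/5, 2⋅ℯ] × ℕ₀) ∪ (ℤ × {-4/3, -7/6, -3/53, 9/7, 44/7, 4⋅√7})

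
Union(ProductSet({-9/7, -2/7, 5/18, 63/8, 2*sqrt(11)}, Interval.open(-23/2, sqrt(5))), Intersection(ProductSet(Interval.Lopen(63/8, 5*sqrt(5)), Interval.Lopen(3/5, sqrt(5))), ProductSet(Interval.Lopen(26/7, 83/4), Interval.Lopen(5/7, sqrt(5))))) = Union(ProductSet({-9/7, -2/7, 5/18, 63/8, 2*sqrt(11)}, Interval.open(-23/2, sqrt(5))), ProductSet(Interval.Lopen(63/8, 5*sqrt(5)), Interval.Lopen(5/7, sqrt(5))))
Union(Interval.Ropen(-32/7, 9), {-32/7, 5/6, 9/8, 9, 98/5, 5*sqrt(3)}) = Union({98/5}, Interval(-32/7, 9))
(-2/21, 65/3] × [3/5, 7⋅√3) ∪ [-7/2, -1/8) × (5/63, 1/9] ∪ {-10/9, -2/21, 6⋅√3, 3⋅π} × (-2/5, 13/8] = ([-7/2, -1/8) × (5/63, 1/9]) ∪ ((-2/21, 65/3] × [3/5, 7⋅√3)) ∪ ({-10/9, -2/21, 6⋅√3, 3⋅π} × (-2/5, 13/8])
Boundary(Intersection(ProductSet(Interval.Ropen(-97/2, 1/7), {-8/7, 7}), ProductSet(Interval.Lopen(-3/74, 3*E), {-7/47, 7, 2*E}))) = ProductSet(Interval(-3/74, 1/7), {7})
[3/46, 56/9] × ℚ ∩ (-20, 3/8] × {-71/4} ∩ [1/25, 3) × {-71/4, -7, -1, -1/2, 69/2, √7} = [3/46, 3/8] × {-71/4}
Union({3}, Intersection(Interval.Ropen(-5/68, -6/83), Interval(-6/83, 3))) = {3}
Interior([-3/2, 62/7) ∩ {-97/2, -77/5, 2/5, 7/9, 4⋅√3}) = ∅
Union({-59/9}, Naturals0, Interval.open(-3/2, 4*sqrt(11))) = Union({-59/9}, Interval.open(-3/2, 4*sqrt(11)), Naturals0)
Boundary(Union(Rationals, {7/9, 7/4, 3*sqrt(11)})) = Reals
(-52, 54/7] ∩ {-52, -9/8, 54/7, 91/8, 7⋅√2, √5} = {-9/8, 54/7, √5}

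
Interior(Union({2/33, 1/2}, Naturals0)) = EmptySet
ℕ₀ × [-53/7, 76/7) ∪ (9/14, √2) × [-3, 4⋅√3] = (ℕ₀ × [-53/7, 76/7)) ∪ ((9/14, √2) × [-3, 4⋅√3])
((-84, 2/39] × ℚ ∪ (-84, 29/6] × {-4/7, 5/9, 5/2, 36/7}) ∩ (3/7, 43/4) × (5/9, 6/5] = ∅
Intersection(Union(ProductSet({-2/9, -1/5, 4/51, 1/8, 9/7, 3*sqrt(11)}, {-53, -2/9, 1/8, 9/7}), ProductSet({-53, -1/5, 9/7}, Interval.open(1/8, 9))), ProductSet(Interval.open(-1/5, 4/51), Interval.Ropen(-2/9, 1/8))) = EmptySet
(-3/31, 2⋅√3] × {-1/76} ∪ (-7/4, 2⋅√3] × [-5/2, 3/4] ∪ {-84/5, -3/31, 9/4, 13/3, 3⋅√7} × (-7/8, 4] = ((-7/4, 2⋅√3] × [-5/2, 3/4]) ∪ ({-84/5, -3/31, 9/4, 13/3, 3⋅√7} × (-7/8, 4])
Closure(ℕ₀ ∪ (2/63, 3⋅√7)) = ℕ₀ ∪ [2/63, 3⋅√7] ∪ (ℕ₀ \ (2/63, 3⋅√7))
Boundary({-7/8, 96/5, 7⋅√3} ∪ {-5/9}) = {-7/8, -5/9, 96/5, 7⋅√3}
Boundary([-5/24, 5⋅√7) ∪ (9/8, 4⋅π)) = {-5/24, 5⋅√7}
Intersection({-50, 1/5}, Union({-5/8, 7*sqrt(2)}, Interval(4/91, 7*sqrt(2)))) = {1/5}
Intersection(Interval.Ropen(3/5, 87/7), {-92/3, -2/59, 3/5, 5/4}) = {3/5, 5/4}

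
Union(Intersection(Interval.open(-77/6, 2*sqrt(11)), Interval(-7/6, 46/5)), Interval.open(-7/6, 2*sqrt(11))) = Interval.Ropen(-7/6, 2*sqrt(11))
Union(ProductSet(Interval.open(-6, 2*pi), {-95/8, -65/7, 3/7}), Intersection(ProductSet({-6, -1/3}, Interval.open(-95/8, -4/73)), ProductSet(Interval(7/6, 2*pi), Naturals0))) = ProductSet(Interval.open(-6, 2*pi), {-95/8, -65/7, 3/7})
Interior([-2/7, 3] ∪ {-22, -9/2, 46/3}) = (-2/7, 3)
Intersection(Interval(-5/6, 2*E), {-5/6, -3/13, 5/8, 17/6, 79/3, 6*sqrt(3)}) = {-5/6, -3/13, 5/8, 17/6}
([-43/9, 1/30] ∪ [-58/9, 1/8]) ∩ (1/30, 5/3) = (1/30, 1/8]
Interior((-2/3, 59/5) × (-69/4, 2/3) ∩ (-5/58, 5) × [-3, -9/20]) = (-5/58, 5) × (-3, -9/20)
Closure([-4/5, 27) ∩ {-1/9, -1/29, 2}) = {-1/9, -1/29, 2}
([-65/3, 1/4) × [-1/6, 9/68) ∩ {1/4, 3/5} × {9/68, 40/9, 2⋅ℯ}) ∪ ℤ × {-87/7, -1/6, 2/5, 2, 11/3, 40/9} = ℤ × {-87/7, -1/6, 2/5, 2, 11/3, 40/9}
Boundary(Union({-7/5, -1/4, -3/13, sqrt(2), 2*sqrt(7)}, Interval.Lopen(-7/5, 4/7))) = {-7/5, 4/7, sqrt(2), 2*sqrt(7)}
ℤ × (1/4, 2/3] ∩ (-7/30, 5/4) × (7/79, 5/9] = {0, 1} × (1/4, 5/9]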